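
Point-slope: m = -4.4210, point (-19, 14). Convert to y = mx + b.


y - 14 = -4.4210(x + 19)
y = -4.4210x + 14 + 4.4210*(-19)
y = -4.4210x - 69.9990

y = -4.4210x - 69.9990


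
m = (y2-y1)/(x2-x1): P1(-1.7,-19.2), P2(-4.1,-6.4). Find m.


dy = -6.4 + 19.2 = 12.8
dx = -4.1 + 1.7 = -2.4
m = 12.8/(-2.4) = -5.3333

m = -5.3333


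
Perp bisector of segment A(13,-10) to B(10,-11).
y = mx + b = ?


Midpoint = (11.5, -10.5)
Slope of AB = dy/dx = -1/(-3) = 0.3333
Perp slope = -dx/dy = -3/1 = -3.0000
b = My - (perp slope)*Mx = -10.5 + (-3*11.5)/(-1) = -10.5 + 34.5000 = 24.0000

y = -3.0000x + 24.0000


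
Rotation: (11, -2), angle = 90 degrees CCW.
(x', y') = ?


cos(90) = 0, sin(90) = 1
x' = 11*0 + 2*1 = 2
y' = 11*1 - 2*0 = 11

(2, 11)


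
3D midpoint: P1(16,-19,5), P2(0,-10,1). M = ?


Mx = (16+0)/2 = 8.0000
My = (-19- 10)/2 = -14.5000
Mz = (5+1)/2 = 3.0000

M = (8.0000, -14.5000, 3.0000)


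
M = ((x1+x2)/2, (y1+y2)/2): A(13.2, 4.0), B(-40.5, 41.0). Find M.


Mx = (13.2 - 40.5)/2 = -27.3/2 = -13.6500
My = (4.0 + 41.0)/2 = 45.0/2 = 22.5000

(-13.6500, 22.5000)


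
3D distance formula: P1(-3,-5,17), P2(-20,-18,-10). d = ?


dx=-17, dy=-13, dz=-27
d = sqrt(289+169+729) = sqrt(1187) = 34.4529

34.4529


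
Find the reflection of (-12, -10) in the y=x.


Reflection rule for y=x: (y, x)
(-12, -10) -> (-10, -12)

(-10, -12)


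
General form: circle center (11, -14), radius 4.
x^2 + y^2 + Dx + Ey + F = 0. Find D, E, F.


(x-11)^2 + (y+ 14)^2 = 4^2
D = -2h = -22, E = -2k = 28
F = h^2+k^2-r^2 = 121+196-16 = 301

D = -22, E = 28, F = 301


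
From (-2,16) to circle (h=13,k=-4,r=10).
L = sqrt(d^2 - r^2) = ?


d = sqrt((-2-13)^2 + (16+ 4)^2) = sqrt(225+400) = 25.0000
L = sqrt(625.0000 - 100) = sqrt(525.0000) = 22.9129

22.9129


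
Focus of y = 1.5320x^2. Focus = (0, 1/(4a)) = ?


a = 1.5320
4a = 6.1280
focus = (0, 1/6.1280) = (0, 0.1632)

Focus = (0, 0.1632)


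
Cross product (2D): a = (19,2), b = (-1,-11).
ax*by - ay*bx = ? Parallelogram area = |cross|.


cross = 19*(-11) - 2*(-1) = -209 + 2 = -207
Parallelogram area = |-207| = 207

cross = -207, parallelogram area = 207


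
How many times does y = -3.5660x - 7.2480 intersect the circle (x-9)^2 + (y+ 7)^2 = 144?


Substitute y = -3.5660x - 7.2480: (x-9)^2 + (-3.5660x- 7.2480+ 7)^2 = 144
Expand to Ax^2 + Bx + C = 0, where b-k = -0.248
A = 1+m^2 = 13.716356
B = 2(m(b-k) - h) = 2(-3.5660*(-0.248) - 9) = -16.231264
C = h^2 + (b-k)^2 - r^2 = 81 + 0.061504 - 144 = -62.938496
disc = B^2-4AC = 263.4539 + 3453.1473 = 3716.6012
disc > 0

2 intersection points


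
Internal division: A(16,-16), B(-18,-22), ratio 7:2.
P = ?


Px = (7*(-18) + 2*16)/9 = -94/9 = -10.4444
Py = (7*(-22) + 2*(-16))/9 = -186/9 = -20.6667

P = (-10.4444, -20.6667)


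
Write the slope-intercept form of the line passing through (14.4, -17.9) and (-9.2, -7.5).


m = (10.4)/(-23.6) = -0.4407
b = y1 - m*x1 = -17.9 - (10.4*14.4)/(-23.6) = -17.9 + 6.3458 = -11.5542

y = -0.4407x - 11.5542


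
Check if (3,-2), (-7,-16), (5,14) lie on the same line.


3*(-16-14) - 7*(14+ 2) + 5*(-2+ 16)
= -90 - 112 + 70 = -132

No, not collinear (determinant = -132)


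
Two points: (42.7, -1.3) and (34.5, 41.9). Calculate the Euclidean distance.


dx = 34.5 - 42.7 = -8.2
dy = 41.9 + 1.3 = 43.2
d = sqrt(67.24 + 1866.24) = sqrt(1933.48) = 43.9714

43.9714


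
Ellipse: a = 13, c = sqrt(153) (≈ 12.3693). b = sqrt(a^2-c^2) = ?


b^2 = 13^2 - (sqrt(153))^2 = 169 - 153 = 16
b = sqrt(16) = 4

b = 4


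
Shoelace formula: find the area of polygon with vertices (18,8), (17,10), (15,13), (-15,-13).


sum(xi*y_{i+1}) = 18*10 + 17*13 + 15*(-13) - 15*8 = 86
sum(yi*x_{i+1}) = 8*17 + 10*15 + 13*(-15) - 13*18 = -143
Area = |86 + 143|/2 = 229/2 = 114.5000

114.5000 sq units


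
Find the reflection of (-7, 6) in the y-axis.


Reflection rule for y-axis: (-x, y)
(-7, 6) -> (7, 6)

(7, 6)


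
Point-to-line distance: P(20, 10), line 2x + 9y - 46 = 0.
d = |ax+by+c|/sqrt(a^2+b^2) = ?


|2*20 + 9*10 - 46| = |84| = 84
sqrt(4 + 81) = sqrt(85) = 9.2195
d = 84/sqrt(85) = 9.1111

9.1111


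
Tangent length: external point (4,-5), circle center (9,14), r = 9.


d = sqrt((4-9)^2 + (-5-14)^2) = sqrt(25+361) = 19.6469
L = sqrt(386.0000 - 81) = sqrt(305.0000) = 17.4642

17.4642


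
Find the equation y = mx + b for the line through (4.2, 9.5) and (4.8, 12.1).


m = (2.6)/(0.6) = 4.3333
b = y1 - m*x1 = 9.5 - (2.6*4.2)/(0.6) = 9.5 - 18.2000 = -8.7000

y = 4.3333x - 8.7000


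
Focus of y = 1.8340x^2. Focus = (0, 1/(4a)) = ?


a = 1.8340
4a = 7.3360
focus = (0, 1/7.3360) = (0, 0.1363)

Focus = (0, 0.1363)


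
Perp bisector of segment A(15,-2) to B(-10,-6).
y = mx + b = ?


Midpoint = (2.5, -4)
Slope of AB = dy/dx = -4/(-25) = 0.1600
Perp slope = -dx/dy = -25/4 = -6.2500
b = My - (perp slope)*Mx = -4 + (-25*2.5)/(-4) = -4 + 15.6250 = 11.6250

y = -6.2500x + 11.6250


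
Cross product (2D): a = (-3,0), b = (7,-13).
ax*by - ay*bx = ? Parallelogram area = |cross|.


cross = -3*(-13) - 0*7 = 39 - 0 = 39
Parallelogram area = |39| = 39

cross = 39, parallelogram area = 39


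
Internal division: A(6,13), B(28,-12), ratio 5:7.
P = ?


Px = (5*28 + 7*6)/12 = 182/12 = 15.1667
Py = (5*(-12) + 7*13)/12 = 31/12 = 2.5833

P = (15.1667, 2.5833)


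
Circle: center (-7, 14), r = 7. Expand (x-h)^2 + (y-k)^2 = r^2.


(x+ 7)^2 + (y-14)^2 = 7^2
D = -2h = 14, E = -2k = -28
F = h^2+k^2-r^2 = 49+196-49 = 196

x^2 + y^2 + 14x - 28y + 196 = 0


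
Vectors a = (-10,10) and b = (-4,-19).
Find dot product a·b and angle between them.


a·b = -10*(-4) + 10*(-19) = 40 - 190 = -150
|a| = sqrt(100+100) = 14.1421
|b| = sqrt(16+361) = 19.4165
cos(theta) = -150/(sqrt(200)*sqrt(377)) = -150/sqrt(75400) = -0.546268
theta = arccos(-150/sqrt(75400)) = 123.1113 degrees

a·b = -150, theta = 123.1113 deg


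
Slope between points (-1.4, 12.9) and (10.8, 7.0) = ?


dy = 7.0 - 12.9 = -5.9
dx = 10.8 + 1.4 = 12.2
m = -5.9/12.2 = -0.4836

m = -0.4836


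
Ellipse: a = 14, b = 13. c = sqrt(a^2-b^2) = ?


c^2 = 14^2 - 13^2 = 196 - 169 = 27
c = sqrt(27) = 5.1962

c = 5.1962


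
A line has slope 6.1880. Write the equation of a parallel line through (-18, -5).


Parallel lines have equal slopes.
m2 = 6.1880
b2 = -5 - 6.1880*(-18) = 106.3840

y = 6.1880x + 106.3840


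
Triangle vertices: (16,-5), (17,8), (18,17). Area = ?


16*(8-17) = -144
17*(17+ 5) = 374
18*(-5-8) = -234
sum = -4
Area = |-4|/2 = 2.0000

2.0000 sq units


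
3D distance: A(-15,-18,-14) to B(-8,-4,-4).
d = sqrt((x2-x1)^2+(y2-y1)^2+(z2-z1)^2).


dx=7, dy=14, dz=10
d = sqrt(49+196+100) = sqrt(345) = 18.5742

18.5742


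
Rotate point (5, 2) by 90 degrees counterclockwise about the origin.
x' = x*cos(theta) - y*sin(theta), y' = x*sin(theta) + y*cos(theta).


cos(90) = 0, sin(90) = 1
x' = 5*0 - 2*1 = -2
y' = 5*1 + 2*0 = 5

(-2, 5)


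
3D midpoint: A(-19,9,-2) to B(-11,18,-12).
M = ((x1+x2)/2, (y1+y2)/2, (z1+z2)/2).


Mx = (-19- 11)/2 = -15.0000
My = (9+18)/2 = 13.5000
Mz = (-2- 12)/2 = -7.0000

M = (-15.0000, 13.5000, -7.0000)


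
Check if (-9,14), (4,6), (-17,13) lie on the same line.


-9*(6-13) + 4*(13-14) - 17*(14-6)
= 63 - 4 - 136 = -77

No, not collinear (determinant = -77)


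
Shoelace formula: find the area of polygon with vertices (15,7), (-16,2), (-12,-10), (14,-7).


sum(xi*y_{i+1}) = 15*2 - 16*(-10) - 12*(-7) + 14*7 = 372
sum(yi*x_{i+1}) = 7*(-16) + 2*(-12) - 10*14 - 7*15 = -381
Area = |372 + 381|/2 = 753/2 = 376.5000

376.5000 sq units


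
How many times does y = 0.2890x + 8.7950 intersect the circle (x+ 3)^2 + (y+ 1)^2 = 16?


Substitute y = 0.2890x + 8.7950: (x+ 3)^2 + (0.2890x+8.7950+ 1)^2 = 16
Expand to Ax^2 + Bx + C = 0, where b-k = 9.795
A = 1+m^2 = 1.083521
B = 2(m(b-k) - h) = 2(0.2890*9.795 + 3) = 11.66151
C = h^2 + (b-k)^2 - r^2 = 9 + 95.942025 - 16 = 88.942025
disc = B^2-4AC = 135.9908 - 385.4822 = -249.4914
disc < 0

0 intersection points


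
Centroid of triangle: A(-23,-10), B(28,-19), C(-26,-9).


Gx = (-23+28- 26)/3 = -21/3 = -7.0000
Gy = (-10- 19- 9)/3 = -38/3 = -12.6667

G = (-7.0000, -12.6667)


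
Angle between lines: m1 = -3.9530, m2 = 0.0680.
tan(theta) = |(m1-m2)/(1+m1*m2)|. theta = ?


m1-m2 = -4.021
1+m1*m2 = 0.731196
tan(theta) = |-4.021/0.731196| = 5.499210
theta = arctan(|-4.021/0.731196|) = 79.6937 degrees (acute angle)

79.6937 degrees


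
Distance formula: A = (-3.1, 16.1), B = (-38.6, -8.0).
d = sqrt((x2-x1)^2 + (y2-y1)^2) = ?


dx = -38.6 + 3.1 = -35.5
dy = -8.0 - 16.1 = -24.1
d = sqrt(1260.25 + 580.81) = sqrt(1841.06) = 42.9076

42.9076


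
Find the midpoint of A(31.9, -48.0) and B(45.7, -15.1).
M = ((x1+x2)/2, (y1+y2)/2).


Mx = (31.9 + 45.7)/2 = 77.6/2 = 38.8000
My = (-48.0 - 15.1)/2 = -63.1/2 = -31.5500

(38.8000, -31.5500)


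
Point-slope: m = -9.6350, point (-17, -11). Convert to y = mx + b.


y + 11 = -9.6350(x + 17)
y = -9.6350x - 11 + 9.6350*(-17)
y = -9.6350x - 174.7950

y = -9.6350x - 174.7950


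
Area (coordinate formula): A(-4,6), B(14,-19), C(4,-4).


-4*(-19+ 4) = 60
14*(-4-6) = -140
4*(6+ 19) = 100
sum = 20
Area = |20|/2 = 10.0000

10.0000 sq units


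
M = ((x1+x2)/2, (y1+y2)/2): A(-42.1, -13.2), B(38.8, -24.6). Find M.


Mx = (-42.1 + 38.8)/2 = -3.3/2 = -1.6500
My = (-13.2 - 24.6)/2 = -37.8/2 = -18.9000

(-1.6500, -18.9000)


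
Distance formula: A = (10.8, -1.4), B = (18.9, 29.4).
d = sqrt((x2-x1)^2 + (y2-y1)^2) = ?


dx = 18.9 - 10.8 = 8.1
dy = 29.4 + 1.4 = 30.8
d = sqrt(65.61 + 948.64) = sqrt(1014.25) = 31.8473

31.8473


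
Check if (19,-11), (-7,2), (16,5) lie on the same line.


19*(2-5) - 7*(5+ 11) + 16*(-11-2)
= -57 - 112 - 208 = -377

No, not collinear (determinant = -377)


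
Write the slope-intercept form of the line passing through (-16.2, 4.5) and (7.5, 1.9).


m = (-2.6)/(23.7) = -0.1097
b = y1 - m*x1 = 4.5 - (-2.6*(-16.2))/(23.7) = 4.5 - 1.7772 = 2.7228

y = -0.1097x + 2.7228


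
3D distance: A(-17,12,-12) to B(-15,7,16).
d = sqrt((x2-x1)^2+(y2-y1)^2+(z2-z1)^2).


dx=2, dy=-5, dz=28
d = sqrt(4+25+784) = sqrt(813) = 28.5132

28.5132


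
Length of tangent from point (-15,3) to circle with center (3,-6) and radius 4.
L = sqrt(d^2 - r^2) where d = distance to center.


d = sqrt((-15-3)^2 + (3+ 6)^2) = sqrt(324+81) = 20.1246
L = sqrt(405.0000 - 16) = sqrt(389.0000) = 19.7231

19.7231


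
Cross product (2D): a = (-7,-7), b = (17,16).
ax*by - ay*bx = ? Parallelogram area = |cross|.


cross = -7*16 + 7*17 = -112 + 119 = 7
Parallelogram area = |7| = 7

cross = 7, parallelogram area = 7


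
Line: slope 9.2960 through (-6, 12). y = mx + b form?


y - 12 = 9.2960(x + 6)
y = 9.2960x + 12 - 9.2960*(-6)
y = 9.2960x + 67.7760

y = 9.2960x + 67.7760


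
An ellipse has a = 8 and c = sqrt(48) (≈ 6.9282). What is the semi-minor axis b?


b^2 = 8^2 - (sqrt(48))^2 = 64 - 48 = 16
b = sqrt(16) = 4

b = 4


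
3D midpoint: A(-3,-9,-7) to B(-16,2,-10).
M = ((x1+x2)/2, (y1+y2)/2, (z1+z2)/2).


Mx = (-3- 16)/2 = -9.5000
My = (-9+2)/2 = -3.5000
Mz = (-7- 10)/2 = -8.5000

M = (-9.5000, -3.5000, -8.5000)


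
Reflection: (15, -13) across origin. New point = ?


Reflection rule for origin: (-x, -y)
(15, -13) -> (-15, 13)

(-15, 13)


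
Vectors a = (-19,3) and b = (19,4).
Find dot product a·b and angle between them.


a·b = -19*19 + 3*4 = -361 + 12 = -349
|a| = sqrt(361+9) = 19.2354
|b| = sqrt(361+16) = 19.4165
cos(theta) = -349/(sqrt(370)*sqrt(377)) = -349/sqrt(139490) = -0.934445
theta = arccos(-349/sqrt(139490)) = 159.1387 degrees

a·b = -349, theta = 159.1387 deg


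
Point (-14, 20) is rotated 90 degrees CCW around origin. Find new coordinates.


cos(90) = 0, sin(90) = 1
x' = -14*0 - 20*1 = -20
y' = -14*1 + 20*0 = -14

(-20, -14)


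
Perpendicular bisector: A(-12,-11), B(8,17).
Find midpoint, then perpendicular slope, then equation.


Midpoint = (-2, 3)
Slope of AB = dy/dx = 28/20 = 1.4000
Perp slope = -dx/dy = -20/28 = -0.7143
b = My - (perp slope)*Mx = 3 + (20*(-2))/28 = 3 - 1.4286 = 1.5714

y = -0.7143x + 1.5714


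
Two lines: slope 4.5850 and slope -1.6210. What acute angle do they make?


m1-m2 = 6.206
1+m1*m2 = -6.432285
tan(theta) = |6.206/(-6.432285)| = 0.964820
theta = arctan(|6.206/(-6.432285)|) = 43.9742 degrees (acute angle)

43.9742 degrees


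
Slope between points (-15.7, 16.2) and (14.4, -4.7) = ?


dy = -4.7 - 16.2 = -20.9
dx = 14.4 + 15.7 = 30.1
m = -20.9/30.1 = -0.6944

m = -0.6944


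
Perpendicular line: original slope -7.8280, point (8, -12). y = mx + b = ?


Perpendicular slope = -1/m1 = -1/(-7.8280) = 0.1277
b2 = y0 - m2*x0 = -12 + 8/(-7.8280) = -12 - 1.0220 = -13.0220

y = 0.1277x - 13.0220


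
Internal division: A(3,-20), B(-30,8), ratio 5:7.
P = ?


Px = (5*(-30) + 7*3)/12 = -129/12 = -10.7500
Py = (5*8 + 7*(-20))/12 = -100/12 = -8.3333

P = (-10.7500, -8.3333)


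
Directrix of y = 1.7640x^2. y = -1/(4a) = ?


a = 1.7640
1/(4a) = 0.1417
directrix: y = -0.1417 = -0.1417

y = -0.1417


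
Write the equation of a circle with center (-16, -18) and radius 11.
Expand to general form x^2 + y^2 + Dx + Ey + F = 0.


(x+ 16)^2 + (y+ 18)^2 = 11^2
D = -2h = 32, E = -2k = 36
F = h^2+k^2-r^2 = 256+324-121 = 459

x^2 + y^2 + 32x + 36y + 459 = 0


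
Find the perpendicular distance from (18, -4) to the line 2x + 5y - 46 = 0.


|2*18 + 5*(-4) - 46| = |-30| = 30
sqrt(4 + 25) = sqrt(29) = 5.3852
d = 30/sqrt(29) = 5.5709

5.5709


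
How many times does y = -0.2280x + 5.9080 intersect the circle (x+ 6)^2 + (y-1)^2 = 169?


Substitute y = -0.2280x + 5.9080: (x+ 6)^2 + (-0.2280x+5.9080-1)^2 = 169
Expand to Ax^2 + Bx + C = 0, where b-k = 4.908
A = 1+m^2 = 1.051984
B = 2(m(b-k) - h) = 2(-0.2280*4.908 + 6) = 9.761952
C = h^2 + (b-k)^2 - r^2 = 36 + 24.088464 - 169 = -108.911536
disc = B^2-4AC = 95.2957 + 458.2928 = 553.5885
disc > 0

2 intersection points


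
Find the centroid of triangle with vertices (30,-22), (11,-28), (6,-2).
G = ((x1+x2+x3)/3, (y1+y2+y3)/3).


Gx = (30+11+6)/3 = 47/3 = 15.6667
Gy = (-22- 28- 2)/3 = -52/3 = -17.3333

G = (15.6667, -17.3333)


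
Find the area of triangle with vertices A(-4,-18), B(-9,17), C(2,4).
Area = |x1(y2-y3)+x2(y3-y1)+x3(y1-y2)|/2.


-4*(17-4) = -52
-9*(4+ 18) = -198
2*(-18-17) = -70
sum = -320
Area = |-320|/2 = 160.0000

160.0000 sq units


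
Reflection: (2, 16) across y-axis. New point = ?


Reflection rule for y-axis: (-x, y)
(2, 16) -> (-2, 16)

(-2, 16)


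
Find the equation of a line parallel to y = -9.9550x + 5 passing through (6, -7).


Parallel lines have equal slopes.
m2 = -9.9550
b2 = -7 + 9.9550*6 = 52.7300

y = -9.9550x + 52.7300


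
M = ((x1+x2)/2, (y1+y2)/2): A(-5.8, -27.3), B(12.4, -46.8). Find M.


Mx = (-5.8 + 12.4)/2 = 6.6/2 = 3.3000
My = (-27.3 - 46.8)/2 = -74.1/2 = -37.0500

(3.3000, -37.0500)


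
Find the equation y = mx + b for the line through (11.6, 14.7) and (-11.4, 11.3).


m = (-3.4)/(-23.0) = 0.1478
b = y1 - m*x1 = 14.7 - (-3.4*11.6)/(-23.0) = 14.7 - 1.7148 = 12.9852

y = 0.1478x + 12.9852


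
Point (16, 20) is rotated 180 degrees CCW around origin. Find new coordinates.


cos(180) = -1, sin(180) = 0
x' = 16*(-1) - 20*0 = -16
y' = 16*0 + 20*(-1) = -20

(-16, -20)


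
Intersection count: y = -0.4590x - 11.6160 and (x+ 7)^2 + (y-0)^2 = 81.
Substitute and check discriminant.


Substitute y = -0.4590x - 11.6160: (x+ 7)^2 + (-0.4590x- 11.6160-0)^2 = 81
Expand to Ax^2 + Bx + C = 0, where b-k = -11.616
A = 1+m^2 = 1.210681
B = 2(m(b-k) - h) = 2(-0.4590*(-11.616) + 7) = 24.663488
C = h^2 + (b-k)^2 - r^2 = 49 + 134.931456 - 81 = 102.931456
disc = B^2-4AC = 608.2876 - 498.4686 = 109.8190
disc > 0

2 intersection points


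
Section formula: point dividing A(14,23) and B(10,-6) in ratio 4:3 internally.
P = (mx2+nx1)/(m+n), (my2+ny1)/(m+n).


Px = (4*10 + 3*14)/7 = 82/7 = 11.7143
Py = (4*(-6) + 3*23)/7 = 45/7 = 6.4286

P = (11.7143, 6.4286)


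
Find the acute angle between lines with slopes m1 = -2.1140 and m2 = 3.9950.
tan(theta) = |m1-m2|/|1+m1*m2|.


m1-m2 = -6.109
1+m1*m2 = -7.44543
tan(theta) = |-6.109/(-7.44543)| = 0.820503
theta = arctan(|-6.109/(-7.44543)|) = 39.3690 degrees (acute angle)

39.3690 degrees


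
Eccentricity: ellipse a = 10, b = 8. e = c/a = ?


c = sqrt(100-64) = sqrt(36) = 6.0000
e = c/a = 6/10 = 0.6000

e = 0.6000


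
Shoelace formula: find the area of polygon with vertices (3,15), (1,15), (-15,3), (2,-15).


sum(xi*y_{i+1}) = 3*15 + 1*3 - 15*(-15) + 2*15 = 303
sum(yi*x_{i+1}) = 15*1 + 15*(-15) + 3*2 - 15*3 = -249
Area = |303 + 249|/2 = 552/2 = 276.0000

276.0000 sq units


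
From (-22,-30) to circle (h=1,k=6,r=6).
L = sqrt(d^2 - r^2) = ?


d = sqrt((-22-1)^2 + (-30-6)^2) = sqrt(529+1296) = 42.7200
L = sqrt(1825.0000 - 36) = sqrt(1789.0000) = 42.2966

42.2966


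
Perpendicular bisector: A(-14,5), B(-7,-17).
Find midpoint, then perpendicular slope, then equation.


Midpoint = (-10.5, -6)
Slope of AB = dy/dx = -22/7 = -3.1429
Perp slope = -dx/dy = 7/22 = 0.3182
b = My - (perp slope)*Mx = -6 + (7*(-10.5))/(-22) = -6 + 3.3409 = -2.6591

y = 0.3182x - 2.6591


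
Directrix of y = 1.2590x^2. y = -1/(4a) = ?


a = 1.2590
1/(4a) = 0.1986
directrix: y = -0.1986 = -0.1986

y = -0.1986


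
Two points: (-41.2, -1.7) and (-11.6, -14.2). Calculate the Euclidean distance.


dx = -11.6 + 41.2 = 29.6
dy = -14.2 + 1.7 = -12.5
d = sqrt(876.16 + 156.25) = sqrt(1032.41) = 32.1311

32.1311


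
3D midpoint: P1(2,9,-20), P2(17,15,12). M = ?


Mx = (2+17)/2 = 9.5000
My = (9+15)/2 = 12.0000
Mz = (-20+12)/2 = -4.0000

M = (9.5000, 12.0000, -4.0000)


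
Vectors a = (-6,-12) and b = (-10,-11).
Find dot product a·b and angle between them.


a·b = -6*(-10) - 12*(-11) = 60 + 132 = 192
|a| = sqrt(36+144) = 13.4164
|b| = sqrt(100+121) = 14.8661
cos(theta) = 192/(sqrt(180)*sqrt(221)) = 192/sqrt(39780) = 0.962651
theta = arccos(192/sqrt(39780)) = 15.7086 degrees

a·b = 192, theta = 15.7086 deg


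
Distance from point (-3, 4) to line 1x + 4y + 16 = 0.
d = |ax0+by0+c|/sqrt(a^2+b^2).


|1*(-3) + 4*4 + 16| = |29| = 29
sqrt(1 + 16) = sqrt(17) = 4.1231
d = 29/sqrt(17) = 7.0335

7.0335


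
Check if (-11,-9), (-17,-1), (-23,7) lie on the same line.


-11*(-1-7) - 17*(7+ 9) - 23*(-9+ 1)
= 88 - 272 + 184 = 0

Yes, collinear (determinant = 0)


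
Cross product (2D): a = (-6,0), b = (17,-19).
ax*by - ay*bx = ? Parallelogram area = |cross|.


cross = -6*(-19) - 0*17 = 114 - 0 = 114
Parallelogram area = |114| = 114

cross = 114, parallelogram area = 114


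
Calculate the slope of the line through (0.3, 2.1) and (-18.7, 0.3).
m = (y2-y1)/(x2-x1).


dy = 0.3 - 2.1 = -1.8
dx = -18.7 - 0.3 = -19.0
m = -1.8/(-19.0) = 0.0947

m = 0.0947


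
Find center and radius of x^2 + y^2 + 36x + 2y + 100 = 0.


h = -D/2 = -36/2 = -18
k = -E/2 = -2/2 = -1
r^2 = h^2 + k^2 - F = 324 + 1 - 100 = 225
r = 15

Center (-18, -1), radius = 15


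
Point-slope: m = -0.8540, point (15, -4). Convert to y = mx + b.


y + 4 = -0.8540(x - 15)
y = -0.8540x - 4 + 0.8540*15
y = -0.8540x + 8.8100

y = -0.8540x + 8.8100


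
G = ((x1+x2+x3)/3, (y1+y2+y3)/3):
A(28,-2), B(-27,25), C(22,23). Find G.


Gx = (28- 27+22)/3 = 23/3 = 7.6667
Gy = (-2+25+23)/3 = 46/3 = 15.3333

G = (7.6667, 15.3333)


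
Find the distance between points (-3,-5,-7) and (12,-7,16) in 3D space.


dx=15, dy=-2, dz=23
d = sqrt(225+4+529) = sqrt(758) = 27.5318

27.5318


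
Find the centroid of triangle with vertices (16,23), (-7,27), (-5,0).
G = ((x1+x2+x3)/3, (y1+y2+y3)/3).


Gx = (16- 7- 5)/3 = 4/3 = 1.3333
Gy = (23+27+0)/3 = 50/3 = 16.6667

G = (1.3333, 16.6667)


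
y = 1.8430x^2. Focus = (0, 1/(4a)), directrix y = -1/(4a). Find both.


a = 1.8430
1/(4a) = 0.1356
Focus = (0, 0.1356)
Directrix: y = -0.1356

Focus = (0, 0.1356), Directrix: y = -0.1356


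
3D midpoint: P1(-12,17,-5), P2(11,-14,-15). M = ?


Mx = (-12+11)/2 = -0.5000
My = (17- 14)/2 = 1.5000
Mz = (-5- 15)/2 = -10.0000

M = (-0.5000, 1.5000, -10.0000)


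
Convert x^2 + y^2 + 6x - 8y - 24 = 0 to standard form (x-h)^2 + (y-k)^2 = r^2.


h = -D/2 = -6/2 = -3
k = -E/2 = 8/2 = 4
r^2 = h^2 + k^2 - F = 9 + 16 + 24 = 49
r = 7

Center (-3, 4), radius = 7


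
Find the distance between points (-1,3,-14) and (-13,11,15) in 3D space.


dx=-12, dy=8, dz=29
d = sqrt(144+64+841) = sqrt(1049) = 32.3883

32.3883


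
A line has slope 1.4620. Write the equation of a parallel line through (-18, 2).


Parallel lines have equal slopes.
m2 = 1.4620
b2 = 2 - 1.4620*(-18) = 28.3160

y = 1.4620x + 28.3160


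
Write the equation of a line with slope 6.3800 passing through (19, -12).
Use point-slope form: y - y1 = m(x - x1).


y + 12 = 6.3800(x - 19)
y = 6.3800x - 12 - 6.3800*19
y = 6.3800x - 133.2200

y = 6.3800x - 133.2200


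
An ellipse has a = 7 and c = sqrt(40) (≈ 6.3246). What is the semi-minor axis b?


b^2 = 7^2 - (sqrt(40))^2 = 49 - 40 = 9
b = sqrt(9) = 3

b = 3


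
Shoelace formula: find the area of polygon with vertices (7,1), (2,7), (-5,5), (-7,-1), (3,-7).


sum(xi*y_{i+1}) = 7*7 + 2*5 - 5*(-1) - 7*(-7) + 3*1 = 116
sum(yi*x_{i+1}) = 1*2 + 7*(-5) + 5*(-7) - 1*3 - 7*7 = -120
Area = |116 + 120|/2 = 236/2 = 118.0000

118.0000 sq units


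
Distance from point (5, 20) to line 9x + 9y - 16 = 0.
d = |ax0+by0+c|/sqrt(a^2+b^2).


|9*5 + 9*20 - 16| = |209| = 209
sqrt(81 + 81) = sqrt(162) = 12.7279
d = 209/sqrt(162) = 16.4206

16.4206


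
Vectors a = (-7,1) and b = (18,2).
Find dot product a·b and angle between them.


a·b = -7*18 + 1*2 = -126 + 2 = -124
|a| = sqrt(49+1) = 7.0711
|b| = sqrt(324+4) = 18.1108
cos(theta) = -124/(sqrt(50)*sqrt(328)) = -124/sqrt(16400) = -0.968277
theta = arccos(-124/sqrt(16400)) = 165.5297 degrees

a·b = -124, theta = 165.5297 deg


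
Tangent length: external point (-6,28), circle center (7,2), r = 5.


d = sqrt((-6-7)^2 + (28-2)^2) = sqrt(169+676) = 29.0689
L = sqrt(845.0000 - 25) = sqrt(820.0000) = 28.6356

28.6356


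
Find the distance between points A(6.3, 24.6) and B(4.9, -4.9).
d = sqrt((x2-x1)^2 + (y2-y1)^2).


dx = 4.9 - 6.3 = -1.4
dy = -4.9 - 24.6 = -29.5
d = sqrt(1.96 + 870.25) = sqrt(872.21) = 29.5332

29.5332


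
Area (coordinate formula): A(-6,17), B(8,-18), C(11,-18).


-6*(-18+ 18) = 0
8*(-18-17) = -280
11*(17+ 18) = 385
sum = 105
Area = |105|/2 = 52.5000

52.5000 sq units


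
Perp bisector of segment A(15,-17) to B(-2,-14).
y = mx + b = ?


Midpoint = (6.5, -15.5)
Slope of AB = dy/dx = 3/(-17) = -0.1765
Perp slope = -dx/dy = 17/3 = 5.6667
b = My - (perp slope)*Mx = -15.5 + (-17*6.5)/3 = -15.5 - 36.8333 = -52.3333

y = 5.6667x - 52.3333


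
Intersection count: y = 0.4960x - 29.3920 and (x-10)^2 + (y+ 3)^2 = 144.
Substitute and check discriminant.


Substitute y = 0.4960x - 29.3920: (x-10)^2 + (0.4960x- 29.3920+ 3)^2 = 144
Expand to Ax^2 + Bx + C = 0, where b-k = -26.392
A = 1+m^2 = 1.246016
B = 2(m(b-k) - h) = 2(0.4960*(-26.392) - 10) = -46.180864
C = h^2 + (b-k)^2 - r^2 = 100 + 696.537664 - 144 = 652.537664
disc = B^2-4AC = 2132.6722 - 3252.2895 = -1119.6173
disc < 0

0 intersection points


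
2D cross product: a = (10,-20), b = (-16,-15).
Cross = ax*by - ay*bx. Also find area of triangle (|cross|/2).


cross = 10*(-15) + 20*(-16) = -150 - 320 = -470
Triangle area = |-470|/2 = 470/2 = 235.0000

cross = -470, triangle area = 235.0000


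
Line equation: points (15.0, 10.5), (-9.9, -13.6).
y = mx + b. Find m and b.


m = (-24.1)/(-24.9) = 0.9679
b = y1 - m*x1 = 10.5 - (-24.1*15.0)/(-24.9) = 10.5 - 14.5181 = -4.0181

y = 0.9679x - 4.0181


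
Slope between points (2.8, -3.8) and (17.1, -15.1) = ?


dy = -15.1 + 3.8 = -11.3
dx = 17.1 - 2.8 = 14.3
m = -11.3/14.3 = -0.7902

m = -0.7902


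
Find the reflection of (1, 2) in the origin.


Reflection rule for origin: (-x, -y)
(1, 2) -> (-1, -2)

(-1, -2)


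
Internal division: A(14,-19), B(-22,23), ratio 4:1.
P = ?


Px = (4*(-22) + 1*14)/5 = -74/5 = -14.8000
Py = (4*23 + 1*(-19))/5 = 73/5 = 14.6000

P = (-14.8000, 14.6000)


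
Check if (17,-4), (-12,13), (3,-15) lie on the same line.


17*(13+ 15) - 12*(-15+ 4) + 3*(-4-13)
= 476 + 132 - 51 = 557

No, not collinear (determinant = 557)


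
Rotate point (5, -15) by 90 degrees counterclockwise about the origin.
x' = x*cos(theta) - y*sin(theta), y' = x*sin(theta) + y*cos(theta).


cos(90) = 0, sin(90) = 1
x' = 5*0 + 15*1 = 15
y' = 5*1 - 15*0 = 5

(15, 5)


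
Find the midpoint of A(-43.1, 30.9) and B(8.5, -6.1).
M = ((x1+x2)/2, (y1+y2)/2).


Mx = (-43.1 + 8.5)/2 = -34.6/2 = -17.3000
My = (30.9 - 6.1)/2 = 24.8/2 = 12.4000

(-17.3000, 12.4000)


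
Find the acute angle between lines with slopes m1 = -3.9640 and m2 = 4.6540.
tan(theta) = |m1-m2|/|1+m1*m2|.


m1-m2 = -8.618
1+m1*m2 = -17.448456
tan(theta) = |-8.618/(-17.448456)| = 0.493912
theta = arctan(|-8.618/(-17.448456)|) = 26.2853 degrees (acute angle)

26.2853 degrees


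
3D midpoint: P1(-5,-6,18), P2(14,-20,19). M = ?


Mx = (-5+14)/2 = 4.5000
My = (-6- 20)/2 = -13.0000
Mz = (18+19)/2 = 18.5000

M = (4.5000, -13.0000, 18.5000)


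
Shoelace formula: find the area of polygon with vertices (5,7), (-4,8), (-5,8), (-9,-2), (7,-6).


sum(xi*y_{i+1}) = 5*8 - 4*8 - 5*(-2) - 9*(-6) + 7*7 = 121
sum(yi*x_{i+1}) = 7*(-4) + 8*(-5) + 8*(-9) - 2*7 - 6*5 = -184
Area = |121 + 184|/2 = 305/2 = 152.5000

152.5000 sq units


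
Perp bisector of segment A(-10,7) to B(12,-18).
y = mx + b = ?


Midpoint = (1, -5.5)
Slope of AB = dy/dx = -25/22 = -1.1364
Perp slope = -dx/dy = 22/25 = 0.8800
b = My - (perp slope)*Mx = -5.5 + (22*1)/(-25) = -5.5 - 0.8800 = -6.3800

y = 0.8800x - 6.3800


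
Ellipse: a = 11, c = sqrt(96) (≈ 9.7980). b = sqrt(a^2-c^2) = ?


b^2 = 11^2 - (sqrt(96))^2 = 121 - 96 = 25
b = sqrt(25) = 5

b = 5


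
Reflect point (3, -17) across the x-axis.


Reflection rule for x-axis: (x, -y)
(3, -17) -> (3, 17)

(3, 17)


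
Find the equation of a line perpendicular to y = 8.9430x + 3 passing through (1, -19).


Perpendicular slope = -1/m1 = -1/8.9430 = -0.1118
b2 = y0 - m2*x0 = -19 + 1/8.9430 = -19 + 0.1118 = -18.8882

y = -0.1118x - 18.8882


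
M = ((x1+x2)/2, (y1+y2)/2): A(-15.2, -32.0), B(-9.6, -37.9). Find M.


Mx = (-15.2 - 9.6)/2 = -24.8/2 = -12.4000
My = (-32.0 - 37.9)/2 = -69.9/2 = -34.9500

(-12.4000, -34.9500)


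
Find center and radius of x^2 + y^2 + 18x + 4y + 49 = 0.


h = -D/2 = -18/2 = -9
k = -E/2 = -4/2 = -2
r^2 = h^2 + k^2 - F = 81 + 4 - 49 = 36
r = 6

Center (-9, -2), radius = 6


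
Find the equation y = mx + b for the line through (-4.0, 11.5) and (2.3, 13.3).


m = (1.8)/(6.3) = 0.2857
b = y1 - m*x1 = 11.5 - (1.8*(-4.0))/(6.3) = 11.5 + 1.1429 = 12.6429

y = 0.2857x + 12.6429


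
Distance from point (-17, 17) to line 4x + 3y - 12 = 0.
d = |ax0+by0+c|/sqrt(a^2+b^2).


|4*(-17) + 3*17 - 12| = |-29| = 29
sqrt(16 + 9) = sqrt(25) = 5.0000
d = 29/sqrt(25) = 5.8000

5.8000


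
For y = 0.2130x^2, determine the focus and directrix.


a = 0.2130
1/(4a) = 1.1737
Focus = (0, 1.1737)
Directrix: y = -1.1737

Focus = (0, 1.1737), Directrix: y = -1.1737


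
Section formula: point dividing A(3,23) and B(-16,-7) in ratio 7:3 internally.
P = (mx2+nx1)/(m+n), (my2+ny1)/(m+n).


Px = (7*(-16) + 3*3)/10 = -103/10 = -10.3000
Py = (7*(-7) + 3*23)/10 = 20/10 = 2.0000

P = (-10.3000, 2.0000)


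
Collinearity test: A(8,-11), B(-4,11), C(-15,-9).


8*(11+ 9) - 4*(-9+ 11) - 15*(-11-11)
= 160 - 8 + 330 = 482

No, not collinear (determinant = 482)


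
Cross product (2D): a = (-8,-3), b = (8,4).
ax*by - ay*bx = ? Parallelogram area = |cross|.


cross = -8*4 + 3*8 = -32 + 24 = -8
Parallelogram area = |-8| = 8

cross = -8, parallelogram area = 8


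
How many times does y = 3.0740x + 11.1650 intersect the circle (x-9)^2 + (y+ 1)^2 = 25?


Substitute y = 3.0740x + 11.1650: (x-9)^2 + (3.0740x+11.1650+ 1)^2 = 25
Expand to Ax^2 + Bx + C = 0, where b-k = 12.165
A = 1+m^2 = 10.449476
B = 2(m(b-k) - h) = 2(3.0740*12.165 - 9) = 56.79042
C = h^2 + (b-k)^2 - r^2 = 81 + 147.987225 - 25 = 203.987225
disc = B^2-4AC = 3225.1518 - 8526.2384 = -5301.0866
disc < 0

0 intersection points


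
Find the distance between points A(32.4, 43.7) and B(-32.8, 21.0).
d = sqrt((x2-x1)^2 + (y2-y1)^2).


dx = -32.8 - 32.4 = -65.2
dy = 21.0 - 43.7 = -22.7
d = sqrt(4251.04 + 515.29) = sqrt(4766.33) = 69.0386

69.0386


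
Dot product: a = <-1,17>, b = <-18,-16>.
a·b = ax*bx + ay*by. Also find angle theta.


a·b = -1*(-18) + 17*(-16) = 18 - 272 = -254
|a| = sqrt(1+289) = 17.0294
|b| = sqrt(324+256) = 24.0832
cos(theta) = -254/(sqrt(290)*sqrt(580)) = -254/sqrt(168200) = -0.619328
theta = arccos(-254/sqrt(168200)) = 128.2671 degrees

a·b = -254, theta = 128.2671 deg


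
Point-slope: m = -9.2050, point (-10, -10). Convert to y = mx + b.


y + 10 = -9.2050(x + 10)
y = -9.2050x - 10 + 9.2050*(-10)
y = -9.2050x - 102.0500

y = -9.2050x - 102.0500


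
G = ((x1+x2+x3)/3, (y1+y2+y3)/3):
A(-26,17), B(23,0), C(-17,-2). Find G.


Gx = (-26+23- 17)/3 = -20/3 = -6.6667
Gy = (17+0- 2)/3 = 15/3 = 5.0000

G = (-6.6667, 5.0000)


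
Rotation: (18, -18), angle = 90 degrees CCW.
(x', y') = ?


cos(90) = 0, sin(90) = 1
x' = 18*0 + 18*1 = 18
y' = 18*1 - 18*0 = 18

(18, 18)


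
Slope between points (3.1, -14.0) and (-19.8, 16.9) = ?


dy = 16.9 + 14.0 = 30.9
dx = -19.8 - 3.1 = -22.9
m = 30.9/(-22.9) = -1.3493

m = -1.3493


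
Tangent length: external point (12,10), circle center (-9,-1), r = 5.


d = sqrt((12+ 9)^2 + (10+ 1)^2) = sqrt(441+121) = 23.7065
L = sqrt(562.0000 - 25) = sqrt(537.0000) = 23.1733

23.1733


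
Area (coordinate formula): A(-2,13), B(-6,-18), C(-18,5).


-2*(-18-5) = 46
-6*(5-13) = 48
-18*(13+ 18) = -558
sum = -464
Area = |-464|/2 = 232.0000

232.0000 sq units


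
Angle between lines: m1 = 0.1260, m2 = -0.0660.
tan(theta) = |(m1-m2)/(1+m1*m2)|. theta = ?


m1-m2 = 0.192
1+m1*m2 = 0.991684
tan(theta) = |0.192/0.991684| = 0.193610
theta = arctan(|0.192/0.991684|) = 10.9575 degrees (acute angle)

10.9575 degrees


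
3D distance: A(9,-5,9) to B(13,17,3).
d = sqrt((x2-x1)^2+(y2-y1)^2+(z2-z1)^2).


dx=4, dy=22, dz=-6
d = sqrt(16+484+36) = sqrt(536) = 23.1517

23.1517


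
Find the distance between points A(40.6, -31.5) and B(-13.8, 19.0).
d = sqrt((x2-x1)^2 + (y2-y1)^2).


dx = -13.8 - 40.6 = -54.4
dy = 19.0 + 31.5 = 50.5
d = sqrt(2959.36 + 2550.25) = sqrt(5509.61) = 74.2267

74.2267


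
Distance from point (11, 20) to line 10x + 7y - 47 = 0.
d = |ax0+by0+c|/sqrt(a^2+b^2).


|10*11 + 7*20 - 47| = |203| = 203
sqrt(100 + 49) = sqrt(149) = 12.2066
d = 203/sqrt(149) = 16.6304

16.6304


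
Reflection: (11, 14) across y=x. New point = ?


Reflection rule for y=x: (y, x)
(11, 14) -> (14, 11)

(14, 11)


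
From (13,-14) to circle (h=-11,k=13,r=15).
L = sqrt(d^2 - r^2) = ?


d = sqrt((13+ 11)^2 + (-14-13)^2) = sqrt(576+729) = 36.1248
L = sqrt(1305.0000 - 225) = sqrt(1080.0000) = 32.8634

32.8634


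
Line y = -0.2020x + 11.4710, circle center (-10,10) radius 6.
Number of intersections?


Substitute y = -0.2020x + 11.4710: (x+ 10)^2 + (-0.2020x+11.4710-10)^2 = 36
Expand to Ax^2 + Bx + C = 0, where b-k = 1.471
A = 1+m^2 = 1.040804
B = 2(m(b-k) - h) = 2(-0.2020*1.471 + 10) = 19.405716
C = h^2 + (b-k)^2 - r^2 = 100 + 2.163841 - 36 = 66.163841
disc = B^2-4AC = 376.5818 - 275.4544 = 101.1274
disc > 0

2 intersection points


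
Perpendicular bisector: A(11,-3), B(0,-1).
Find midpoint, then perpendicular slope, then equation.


Midpoint = (5.5, -2)
Slope of AB = dy/dx = 2/(-11) = -0.1818
Perp slope = -dx/dy = 11/2 = 5.5000
b = My - (perp slope)*Mx = -2 + (-11*5.5)/2 = -2 - 30.2500 = -32.2500

y = 5.5000x - 32.2500


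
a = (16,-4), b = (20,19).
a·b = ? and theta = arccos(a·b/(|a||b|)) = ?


a·b = 16*20 - 4*19 = 320 - 76 = 244
|a| = sqrt(256+16) = 16.4924
|b| = sqrt(400+361) = 27.5862
cos(theta) = 244/(sqrt(272)*sqrt(761)) = 244/sqrt(206992) = 0.536306
theta = arccos(244/sqrt(206992)) = 57.5674 degrees

a·b = 244, theta = 57.5674 deg


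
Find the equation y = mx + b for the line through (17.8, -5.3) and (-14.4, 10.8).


m = (16.1)/(-32.2) = -0.5000
b = y1 - m*x1 = -5.3 - (16.1*17.8)/(-32.2) = -5.3 + 8.9000 = 3.6000

y = -0.5000x + 3.6000


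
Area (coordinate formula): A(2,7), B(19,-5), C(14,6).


2*(-5-6) = -22
19*(6-7) = -19
14*(7+ 5) = 168
sum = 127
Area = |127|/2 = 63.5000

63.5000 sq units


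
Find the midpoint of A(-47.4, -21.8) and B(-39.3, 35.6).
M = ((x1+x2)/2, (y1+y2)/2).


Mx = (-47.4 - 39.3)/2 = -86.7/2 = -43.3500
My = (-21.8 + 35.6)/2 = 13.8/2 = 6.9000

(-43.3500, 6.9000)


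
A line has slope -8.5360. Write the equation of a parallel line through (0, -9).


Parallel lines have equal slopes.
m2 = -8.5360
b2 = -9 + 8.5360*0 = -9.0000

y = -8.5360x - 9.0000


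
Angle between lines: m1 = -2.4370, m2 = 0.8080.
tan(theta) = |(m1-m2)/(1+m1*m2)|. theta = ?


m1-m2 = -3.245
1+m1*m2 = -0.969096
tan(theta) = |-3.245/(-0.969096)| = 3.348481
theta = arctan(|-3.245/(-0.969096)|) = 73.3721 degrees (acute angle)

73.3721 degrees


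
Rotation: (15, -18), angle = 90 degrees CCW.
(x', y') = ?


cos(90) = 0, sin(90) = 1
x' = 15*0 + 18*1 = 18
y' = 15*1 - 18*0 = 15

(18, 15)


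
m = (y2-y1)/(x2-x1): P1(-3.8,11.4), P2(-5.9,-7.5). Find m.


dy = -7.5 - 11.4 = -18.9
dx = -5.9 + 3.8 = -2.1
m = -18.9/(-2.1) = 9.0000

m = 9.0000


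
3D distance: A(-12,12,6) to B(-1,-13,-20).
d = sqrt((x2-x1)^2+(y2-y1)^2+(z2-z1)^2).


dx=11, dy=-25, dz=-26
d = sqrt(121+625+676) = sqrt(1422) = 37.7094

37.7094


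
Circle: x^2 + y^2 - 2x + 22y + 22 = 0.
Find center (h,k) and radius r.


h = -D/2 = 2/2 = 1
k = -E/2 = -22/2 = -11
r^2 = h^2 + k^2 - F = 1 + 121 - 22 = 100
r = 10

Center (1, -11), radius = 10


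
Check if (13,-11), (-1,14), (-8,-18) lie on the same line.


13*(14+ 18) - 1*(-18+ 11) - 8*(-11-14)
= 416 + 7 + 200 = 623

No, not collinear (determinant = 623)


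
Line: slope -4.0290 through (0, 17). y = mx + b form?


y - 17 = -4.0290(x - 0)
y = -4.0290x + 17 + 4.0290*0
y = -4.0290x + 17.0000

y = -4.0290x + 17.0000


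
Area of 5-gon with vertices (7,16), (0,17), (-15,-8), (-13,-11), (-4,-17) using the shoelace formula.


sum(xi*y_{i+1}) = 7*17 + 0*(-8) - 15*(-11) - 13*(-17) - 4*16 = 441
sum(yi*x_{i+1}) = 16*0 + 17*(-15) - 8*(-13) - 11*(-4) - 17*7 = -226
Area = |441 + 226|/2 = 667/2 = 333.5000

333.5000 sq units


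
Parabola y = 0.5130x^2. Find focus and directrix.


a = 0.5130
1/(4a) = 0.4873
Focus = (0, 0.4873)
Directrix: y = -0.4873

Focus = (0, 0.4873), Directrix: y = -0.4873


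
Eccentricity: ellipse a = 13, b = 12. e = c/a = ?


c = sqrt(169-144) = sqrt(25) = 5.0000
e = c/a = 5/13 = 0.3846

e = 0.3846


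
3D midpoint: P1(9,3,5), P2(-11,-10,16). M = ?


Mx = (9- 11)/2 = -1.0000
My = (3- 10)/2 = -3.5000
Mz = (5+16)/2 = 10.5000

M = (-1.0000, -3.5000, 10.5000)


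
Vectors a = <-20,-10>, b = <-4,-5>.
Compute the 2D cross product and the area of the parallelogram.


cross = -20*(-5) + 10*(-4) = 100 - 40 = 60
Parallelogram area = |60| = 60

cross = 60, parallelogram area = 60


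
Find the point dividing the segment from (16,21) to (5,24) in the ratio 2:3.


Px = (2*5 + 3*16)/5 = 58/5 = 11.6000
Py = (2*24 + 3*21)/5 = 111/5 = 22.2000

P = (11.6000, 22.2000)


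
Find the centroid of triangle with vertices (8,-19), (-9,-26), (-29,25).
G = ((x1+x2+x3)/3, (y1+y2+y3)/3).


Gx = (8- 9- 29)/3 = -30/3 = -10.0000
Gy = (-19- 26+25)/3 = -20/3 = -6.6667

G = (-10.0000, -6.6667)


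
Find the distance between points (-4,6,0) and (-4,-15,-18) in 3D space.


dx=0, dy=-21, dz=-18
d = sqrt(0+441+324) = sqrt(765) = 27.6586

27.6586


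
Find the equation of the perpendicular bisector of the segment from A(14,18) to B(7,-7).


Midpoint = (10.5, 5.5)
Slope of AB = dy/dx = -25/(-7) = 3.5714
Perp slope = -dx/dy = -7/25 = -0.2800
b = My - (perp slope)*Mx = 5.5 + (-7*10.5)/(-25) = 5.5 + 2.9400 = 8.4400

y = -0.2800x + 8.4400


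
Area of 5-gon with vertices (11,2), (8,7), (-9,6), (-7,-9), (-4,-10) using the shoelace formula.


sum(xi*y_{i+1}) = 11*7 + 8*6 - 9*(-9) - 7*(-10) - 4*2 = 268
sum(yi*x_{i+1}) = 2*8 + 7*(-9) + 6*(-7) - 9*(-4) - 10*11 = -163
Area = |268 + 163|/2 = 431/2 = 215.5000

215.5000 sq units


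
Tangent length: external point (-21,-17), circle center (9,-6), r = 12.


d = sqrt((-21-9)^2 + (-17+ 6)^2) = sqrt(900+121) = 31.9531
L = sqrt(1021.0000 - 144) = sqrt(877.0000) = 29.6142

29.6142


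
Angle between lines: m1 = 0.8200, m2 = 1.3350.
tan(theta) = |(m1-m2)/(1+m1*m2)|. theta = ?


m1-m2 = -0.515
1+m1*m2 = 2.0947
tan(theta) = |-0.515/2.0947| = 0.245859
theta = arctan(|-0.515/2.0947|) = 13.8127 degrees (acute angle)

13.8127 degrees


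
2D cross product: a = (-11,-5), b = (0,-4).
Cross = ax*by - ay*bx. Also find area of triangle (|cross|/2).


cross = -11*(-4) + 5*0 = 44 - 0 = 44
Triangle area = |44|/2 = 44/2 = 22.0000

cross = 44, triangle area = 22.0000


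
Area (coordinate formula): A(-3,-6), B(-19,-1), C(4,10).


-3*(-1-10) = 33
-19*(10+ 6) = -304
4*(-6+ 1) = -20
sum = -291
Area = |-291|/2 = 145.5000

145.5000 sq units


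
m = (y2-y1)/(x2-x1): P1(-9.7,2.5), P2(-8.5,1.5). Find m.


dy = 1.5 - 2.5 = -1.0
dx = -8.5 + 9.7 = 1.2
m = -1.0/1.2 = -0.8333

m = -0.8333


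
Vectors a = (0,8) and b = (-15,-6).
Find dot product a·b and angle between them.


a·b = 0*(-15) + 8*(-6) = 0 - 48 = -48
|a| = sqrt(0+64) = 8.0000
|b| = sqrt(225+36) = 16.1555
cos(theta) = -48/(sqrt(64)*sqrt(261)) = -48/sqrt(16704) = -0.371391
theta = arccos(-48/sqrt(16704)) = 111.8014 degrees

a·b = -48, theta = 111.8014 deg


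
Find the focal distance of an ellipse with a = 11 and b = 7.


c^2 = 11^2 - 7^2 = 121 - 49 = 72
c = sqrt(72) = 8.4853

c = 8.4853


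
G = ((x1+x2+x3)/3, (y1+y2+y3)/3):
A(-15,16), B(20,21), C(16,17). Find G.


Gx = (-15+20+16)/3 = 21/3 = 7.0000
Gy = (16+21+17)/3 = 54/3 = 18.0000

G = (7.0000, 18.0000)


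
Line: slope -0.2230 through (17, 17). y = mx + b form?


y - 17 = -0.2230(x - 17)
y = -0.2230x + 17 + 0.2230*17
y = -0.2230x + 20.7910

y = -0.2230x + 20.7910


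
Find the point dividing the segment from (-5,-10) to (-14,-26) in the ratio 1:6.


Px = (1*(-14) + 6*(-5))/7 = -44/7 = -6.2857
Py = (1*(-26) + 6*(-10))/7 = -86/7 = -12.2857

P = (-6.2857, -12.2857)


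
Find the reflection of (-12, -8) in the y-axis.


Reflection rule for y-axis: (-x, y)
(-12, -8) -> (12, -8)

(12, -8)


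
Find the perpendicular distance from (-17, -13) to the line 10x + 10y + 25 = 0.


|10*(-17) + 10*(-13) + 25| = |-275| = 275
sqrt(100 + 100) = sqrt(200) = 14.1421
d = 275/sqrt(200) = 19.4454

19.4454


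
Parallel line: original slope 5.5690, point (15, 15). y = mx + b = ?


Parallel lines have equal slopes.
m2 = 5.5690
b2 = 15 - 5.5690*15 = -68.5350

y = 5.5690x - 68.5350


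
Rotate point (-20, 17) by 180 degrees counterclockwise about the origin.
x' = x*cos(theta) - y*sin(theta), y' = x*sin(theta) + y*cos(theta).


cos(180) = -1, sin(180) = 0
x' = -20*(-1) - 17*0 = 20
y' = -20*0 + 17*(-1) = -17

(20, -17)


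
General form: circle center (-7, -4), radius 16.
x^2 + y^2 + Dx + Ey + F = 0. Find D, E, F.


(x+ 7)^2 + (y+ 4)^2 = 16^2
D = -2h = 14, E = -2k = 8
F = h^2+k^2-r^2 = 49+16-256 = -191

D = 14, E = 8, F = -191


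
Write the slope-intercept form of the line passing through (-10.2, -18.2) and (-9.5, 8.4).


m = (26.6)/(0.7) = 38.0000
b = y1 - m*x1 = -18.2 - (26.6*(-10.2))/(0.7) = -18.2 + 387.6000 = 369.4000

y = 38.0000x + 369.4000
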